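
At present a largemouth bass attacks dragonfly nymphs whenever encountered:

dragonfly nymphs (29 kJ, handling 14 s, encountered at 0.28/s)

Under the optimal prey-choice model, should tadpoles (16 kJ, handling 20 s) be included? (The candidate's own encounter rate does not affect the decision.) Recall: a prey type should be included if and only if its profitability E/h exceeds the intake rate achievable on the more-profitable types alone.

No

Current rate: (0.28×29)/(1 + 0.28×14) = 1.65 kJ/s.
tadpoles: E/h = 16/20 = 0.8 kJ/s.
0.8 < 1.65, so adding tadpoles would lower the average — exclude it.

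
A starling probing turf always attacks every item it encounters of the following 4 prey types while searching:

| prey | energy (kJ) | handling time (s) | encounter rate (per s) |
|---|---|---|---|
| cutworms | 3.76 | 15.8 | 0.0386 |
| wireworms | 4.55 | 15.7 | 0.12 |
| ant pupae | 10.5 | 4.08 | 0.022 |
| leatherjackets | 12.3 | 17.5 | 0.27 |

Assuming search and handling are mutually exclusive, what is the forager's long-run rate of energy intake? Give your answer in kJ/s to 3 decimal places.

0.511 kJ/s

R = (0.0386×3.76 + 0.12×4.55 + 0.022×10.5 + 0.27×12.3) / (1 + 0.0386×15.8 + 0.12×15.7 + 0.022×4.08 + 0.27×17.5) = 4.243/8.309 = 0.5107 kJ/s.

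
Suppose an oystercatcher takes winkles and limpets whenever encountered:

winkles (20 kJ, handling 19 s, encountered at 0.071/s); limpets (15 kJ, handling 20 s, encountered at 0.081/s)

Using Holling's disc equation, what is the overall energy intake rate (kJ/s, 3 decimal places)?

Energy encountered per unit search time: 0.071×20 + 0.081×15 = 2.635 kJ/s.
Handling time per unit search time: 0.071×19 + 0.081×20 = 2.969.
Rate = 2.635/(1 + 2.969) = 0.6639 kJ/s.

0.664 kJ/s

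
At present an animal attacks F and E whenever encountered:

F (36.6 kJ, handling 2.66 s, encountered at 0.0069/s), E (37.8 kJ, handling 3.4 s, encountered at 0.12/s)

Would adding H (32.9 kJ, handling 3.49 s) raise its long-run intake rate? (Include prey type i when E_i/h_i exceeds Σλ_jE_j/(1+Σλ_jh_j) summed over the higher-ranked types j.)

Yes

On F and E alone, R = ΣλE/(1+Σλh) = 4.789/1.426 = 3.357 kJ/s.
Profitability of H: 32.9/3.49 = 9.427 kJ/s.
9.427 > 3.357, so adding H raises the average — include it.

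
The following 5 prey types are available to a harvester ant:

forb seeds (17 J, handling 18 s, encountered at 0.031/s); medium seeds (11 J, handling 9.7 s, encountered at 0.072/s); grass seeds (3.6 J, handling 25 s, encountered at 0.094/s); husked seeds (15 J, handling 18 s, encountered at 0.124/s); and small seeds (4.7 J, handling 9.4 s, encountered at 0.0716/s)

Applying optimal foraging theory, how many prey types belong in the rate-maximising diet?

Profitabilities (E/h, J/s): medium seeds 1.13, forb seeds 0.944, husked seeds 0.833, small seeds 0.5, grass seeds 0.144. Add prey in this order while the next type's profitability exceeds the intake rate on those already taken.
Rate on top 1: 0.4663. forb seeds: 0.944 > 0.4663 → include.
Rate on top 2: 0.5846. husked seeds: 0.833 > 0.5846 → include.
Rate on top 3: 0.7083. small seeds: 0.5 < 0.7083 → exclude; stop.
Optimal diet: medium seeds, forb seeds, husked seeds — 3 of 5 types.

3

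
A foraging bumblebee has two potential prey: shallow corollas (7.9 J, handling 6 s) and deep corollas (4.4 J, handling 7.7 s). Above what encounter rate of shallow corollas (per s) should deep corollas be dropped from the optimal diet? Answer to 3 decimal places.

At the threshold, the rate on shallow corollas alone equals the profitability of deep corollas: λ·7.9/(1 + λ·6) = 4.4/7.7 = 0.5714.
Rearranging, λ(7.9 − 0.5714×6) = 0.5714, so λ = 0.5714/4.471 = 0.1278 per s.

0.128 per s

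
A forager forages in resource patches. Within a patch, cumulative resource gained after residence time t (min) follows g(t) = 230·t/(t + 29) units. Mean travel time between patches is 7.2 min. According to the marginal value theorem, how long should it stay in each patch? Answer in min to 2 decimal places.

Optimal t* satisfies g'(t*) = g(t*)/(T + t*).
g'(t) = 230·29/(t + 29)². Setting 230·29/(t+29)² = 230t/[(t+29)(7.2+t)] gives 29(7.2+t) = t(t+29), so t² = 29×7.2 = 208.8.
t* = √208.8 = 14.45 min.

14.45 min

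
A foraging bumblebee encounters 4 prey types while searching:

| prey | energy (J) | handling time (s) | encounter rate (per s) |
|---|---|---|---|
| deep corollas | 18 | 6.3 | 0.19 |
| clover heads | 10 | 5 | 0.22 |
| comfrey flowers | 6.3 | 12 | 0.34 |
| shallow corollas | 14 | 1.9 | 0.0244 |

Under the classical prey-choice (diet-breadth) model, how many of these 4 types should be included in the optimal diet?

3

Rank by E/h (J/s): shallow corollas 7.37, deep corollas 2.86, clover heads 2, comfrey flowers 0.525. Include each in turn until the next type's E/h falls below the running intake rate.
Rate on top 1: 0.3265. deep corollas: 2.86 > 0.3265 → include.
Rate on top 2: 1.677. clover heads: 2 > 1.677 → include.
Rate on top 3: 1.783. comfrey flowers: 0.525 < 1.783 → exclude; stop.
Optimal diet: shallow corollas, deep corollas, clover heads — 3 of 4 types.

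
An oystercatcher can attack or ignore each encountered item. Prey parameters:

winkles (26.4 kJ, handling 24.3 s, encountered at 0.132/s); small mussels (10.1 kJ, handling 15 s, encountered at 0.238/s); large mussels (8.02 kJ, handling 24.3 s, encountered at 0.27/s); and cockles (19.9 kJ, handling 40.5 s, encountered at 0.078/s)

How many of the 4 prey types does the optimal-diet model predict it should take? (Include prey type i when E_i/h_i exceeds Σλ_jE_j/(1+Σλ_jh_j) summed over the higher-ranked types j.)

1

E/h in descending order: winkles 1.09, small mussels 0.673, cockles 0.491, large mussels 0.33 kJ/s. The optimal diet is the largest prefix of this list for which every included type satisfies E_i/h_i > R on the types above it.
Rate on top 1: 0.8282. small mussels: 0.673 < 0.8282 → exclude; stop.
Optimal diet: winkles — 1 of 4 types.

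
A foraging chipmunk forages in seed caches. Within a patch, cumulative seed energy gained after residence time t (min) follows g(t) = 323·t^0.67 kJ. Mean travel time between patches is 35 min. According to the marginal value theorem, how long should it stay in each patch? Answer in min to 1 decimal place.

71.1 min

By the marginal value theorem, leave when the instantaneous gain rate g'(t) equals the habitat-wide average g(t)/(T + t).
g'(t) = 0.67·323·t^-0.33. Setting 0.67·323·t^-0.33 = 323·t^0.67/(35+t) gives 0.67(35+t) = t, so 0.33·t = 0.67×35.
t* = 0.67×35/0.33 = 71.06 min.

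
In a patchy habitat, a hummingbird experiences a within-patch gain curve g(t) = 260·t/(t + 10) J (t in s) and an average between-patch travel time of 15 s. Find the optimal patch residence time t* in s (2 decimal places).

By the marginal value theorem, leave when the instantaneous gain rate g'(t) equals the habitat-wide average g(t)/(T + t).
g'(t) = 260·10/(t + 10)². Setting 260·10/(t+10)² = 260t/[(t+10)(15+t)] gives 10(15+t) = t(t+10), so t² = 10×15 = 150.
t* = √150 = 12.25 s.

12.25 s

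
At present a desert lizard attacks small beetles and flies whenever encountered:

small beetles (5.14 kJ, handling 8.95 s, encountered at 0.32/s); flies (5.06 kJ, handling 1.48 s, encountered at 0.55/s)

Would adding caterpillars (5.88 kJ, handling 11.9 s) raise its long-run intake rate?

Current rate: (0.32×5.14 + 0.55×5.06)/(1 + 0.32×8.95 + 0.55×1.48) = 0.9465 kJ/s.
caterpillars: E/h = 5.88/11.9 = 0.4941 kJ/s.
Since 0.4941 < R, time spent handling caterpillars is better spent searching.

No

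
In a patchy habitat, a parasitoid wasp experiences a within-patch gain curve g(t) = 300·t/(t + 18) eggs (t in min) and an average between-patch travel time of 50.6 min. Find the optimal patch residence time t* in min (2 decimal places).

By the marginal value theorem, leave when the instantaneous gain rate g'(t) equals the habitat-wide average g(t)/(T + t).
g'(t) = 300·18/(t + 18)². Setting 300·18/(t+18)² = 300t/[(t+18)(50.6+t)] gives 18(50.6+t) = t(t+18), so t² = 18×50.6 = 910.8.
t* = √910.8 = 30.18 min.

30.18 min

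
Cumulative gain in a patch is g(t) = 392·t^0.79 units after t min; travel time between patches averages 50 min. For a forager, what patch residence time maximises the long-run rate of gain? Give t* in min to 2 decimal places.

188.10 min

By the marginal value theorem, leave when the instantaneous gain rate g'(t) equals the habitat-wide average g(t)/(T + t).
g'(t) = 0.79·392·t^-0.21. Setting 0.79·392·t^-0.21 = 392·t^0.79/(50+t) gives 0.79(50+t) = t, so 0.21·t = 0.79×50.
t* = 0.79×50/0.21 = 188.1 min.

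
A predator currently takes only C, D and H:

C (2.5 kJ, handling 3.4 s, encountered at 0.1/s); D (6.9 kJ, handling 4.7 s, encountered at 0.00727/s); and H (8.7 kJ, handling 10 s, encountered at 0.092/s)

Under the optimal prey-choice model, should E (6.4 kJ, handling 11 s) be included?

Intake rate on the current diet: R = (0.1×2.5 + 0.00727×6.9 + 0.092×8.7) / (1 + 0.1×3.4 + 0.00727×4.7 + 0.092×10) = 1.101/2.294 = 0.4797 kJ/s.
E: E/h = 6.4/11 = 0.5818 kJ/s.
Since 0.5818 > R, including E increases the long-run rate.

Yes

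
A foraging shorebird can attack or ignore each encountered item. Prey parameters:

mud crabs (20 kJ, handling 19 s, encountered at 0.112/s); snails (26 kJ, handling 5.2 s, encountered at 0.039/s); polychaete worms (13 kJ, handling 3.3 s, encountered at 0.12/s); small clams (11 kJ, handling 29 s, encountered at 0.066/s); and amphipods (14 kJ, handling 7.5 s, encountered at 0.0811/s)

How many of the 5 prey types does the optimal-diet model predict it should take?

Profitabilities (E/h, kJ/s): snails 5, polychaete worms 3.94, amphipods 1.87, mud crabs 1.05, small clams 0.379. Add prey in this order while the next type's profitability exceeds the intake rate on those already taken.
Rate on top 1: 0.843. polychaete worms: 3.94 > 0.843 → include.
Rate on top 2: 1.61. amphipods: 1.87 > 1.61 → include.
Rate on top 3: 1.681. mud crabs: 1.05 < 1.681 → exclude; stop.
Optimal diet: snails, polychaete worms, amphipods — 3 of 5 types.

3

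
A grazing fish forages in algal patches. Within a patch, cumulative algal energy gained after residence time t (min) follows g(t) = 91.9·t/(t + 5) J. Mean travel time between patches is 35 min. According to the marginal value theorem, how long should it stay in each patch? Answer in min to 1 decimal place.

Optimal t* satisfies g'(t*) = g(t*)/(T + t*).
g'(t) = 91.9·5/(t + 5)². Setting 91.9·5/(t+5)² = 91.9t/[(t+5)(35+t)] gives 5(35+t) = t(t+5), so t² = 5×35 = 175.
t* = √175 = 13.23 min.

13.2 min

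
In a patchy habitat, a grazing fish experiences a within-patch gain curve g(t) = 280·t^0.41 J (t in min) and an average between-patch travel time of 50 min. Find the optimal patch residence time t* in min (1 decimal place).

34.7 min

By the marginal value theorem, leave when the instantaneous gain rate g'(t) equals the habitat-wide average g(t)/(T + t).
g'(t) = 0.41·280·t^-0.59. Setting 0.41·280·t^-0.59 = 280·t^0.41/(50+t) gives 0.41(50+t) = t, so 0.59·t = 0.41×50.
t* = 0.41×50/0.59 = 34.75 min.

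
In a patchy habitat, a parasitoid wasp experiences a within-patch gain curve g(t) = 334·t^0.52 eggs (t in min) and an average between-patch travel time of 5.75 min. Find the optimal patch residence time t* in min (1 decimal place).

Optimal t* satisfies g'(t*) = g(t*)/(T + t*).
g'(t) = 0.52·334·t^-0.48. Setting 0.52·334·t^-0.48 = 334·t^0.52/(5.75+t) gives 0.52(5.75+t) = t, so 0.48·t = 0.52×5.75.
t* = 0.52×5.75/0.48 = 6.229 min.

6.2 min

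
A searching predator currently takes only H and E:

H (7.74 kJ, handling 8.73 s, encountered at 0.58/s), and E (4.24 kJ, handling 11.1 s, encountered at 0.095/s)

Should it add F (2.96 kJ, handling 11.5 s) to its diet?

No

On H and E alone, R = ΣλE/(1+Σλh) = 4.892/7.118 = 0.6873 kJ/s.
Profitability of F: 2.96/11.5 = 0.2574 kJ/s.
0.2574 < 0.6873, so adding F would lower the average — exclude it.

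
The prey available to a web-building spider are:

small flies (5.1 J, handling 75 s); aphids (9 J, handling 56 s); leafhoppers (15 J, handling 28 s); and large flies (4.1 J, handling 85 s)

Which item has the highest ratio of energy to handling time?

leafhoppers

Profitability E/h (J/s): small flies = 5.1/75 = 0.068, aphids = 9/56 = 0.161, leafhoppers = 15/28 = 0.536, large flies = 4.1/85 = 0.0482.
Ranked: leafhoppers > aphids > small flies > large flies.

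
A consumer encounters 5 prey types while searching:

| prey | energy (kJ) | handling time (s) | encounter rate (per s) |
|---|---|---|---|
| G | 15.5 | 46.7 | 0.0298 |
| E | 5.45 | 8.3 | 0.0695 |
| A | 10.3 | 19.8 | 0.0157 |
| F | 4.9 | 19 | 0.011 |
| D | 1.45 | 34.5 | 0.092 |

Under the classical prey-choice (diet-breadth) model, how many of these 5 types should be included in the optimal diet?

3

E/h in descending order: E 0.657, A 0.52, G 0.332, F 0.258, D 0.042 kJ/s. The optimal diet is the largest prefix of this list for which every included type satisfies E_i/h_i > R on the types above it.
Rate on top 1: 0.2402. A: 0.52 > 0.2402 → include.
Rate on top 2: 0.2863. G: 0.332 > 0.2863 → include.
Rate on top 3: 0.3057. F: 0.258 < 0.3057 → exclude; stop.
Optimal diet: E, A, G — 3 of 5 types.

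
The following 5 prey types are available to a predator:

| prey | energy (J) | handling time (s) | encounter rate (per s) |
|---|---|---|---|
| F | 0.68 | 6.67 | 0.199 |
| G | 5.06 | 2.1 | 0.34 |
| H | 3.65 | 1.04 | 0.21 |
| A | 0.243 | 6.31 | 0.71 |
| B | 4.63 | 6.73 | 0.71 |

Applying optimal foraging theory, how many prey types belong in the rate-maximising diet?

Rank by E/h (J/s): H 3.51, G 2.41, B 0.688, F 0.102, A 0.0385. Include each in turn until the next type's E/h falls below the running intake rate.
Rate on top 1: 0.6291. G: 2.41 > 0.6291 → include.
Rate on top 2: 1.287. B: 0.688 < 1.287 → exclude; stop.
Optimal diet: H, G — 2 of 5 types.

2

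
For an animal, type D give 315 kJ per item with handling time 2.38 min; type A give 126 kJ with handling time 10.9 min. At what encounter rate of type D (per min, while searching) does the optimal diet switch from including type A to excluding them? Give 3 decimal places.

Drop type A once their profitability E₂/h₂ falls below the rate achievable on type D alone: E₂/h₂ = λE₁/(1 + λh₁).
Solve for λ: λE₁h₂ = E₂(1 + λh₁) → λ(E₁h₂ − E₂h₁) = E₂ → λ = E₂/(E₁h₂ − E₂h₁).
λ = 126/(315×10.9 − 126×2.38) = 126/3134 = 0.04021 per min.

0.040 per min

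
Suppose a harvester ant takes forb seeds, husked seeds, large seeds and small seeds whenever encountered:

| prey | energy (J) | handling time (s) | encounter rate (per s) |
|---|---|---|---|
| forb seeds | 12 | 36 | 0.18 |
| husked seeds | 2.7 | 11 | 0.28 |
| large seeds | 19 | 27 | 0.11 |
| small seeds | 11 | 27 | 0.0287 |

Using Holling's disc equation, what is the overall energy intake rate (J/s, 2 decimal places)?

R = Σλ_iE_i / (1 + Σλ_ih_i)
Numerator: 0.18×12 + 0.28×2.7 + 0.11×19 + 0.0287×11 = 5.322
Denominator: 1 + 0.18×36 + 0.28×11 + 0.11×27 + 0.0287×27 = 14.3
R = 5.322/14.3 = 0.372 J/s

0.37 J/s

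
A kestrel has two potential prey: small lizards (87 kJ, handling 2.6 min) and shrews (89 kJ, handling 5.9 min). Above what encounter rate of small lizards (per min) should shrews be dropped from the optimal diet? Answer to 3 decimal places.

Drop shrews once their profitability E₂/h₂ falls below the rate achievable on small lizards alone: E₂/h₂ = λE₁/(1 + λh₁).
Solve for λ: λE₁h₂ = E₂(1 + λh₁) → λ(E₁h₂ − E₂h₁) = E₂ → λ = E₂/(E₁h₂ − E₂h₁).
λ = 89/(87×5.9 − 89×2.6) = 89/281.9 = 0.3157 per min.

0.316 per min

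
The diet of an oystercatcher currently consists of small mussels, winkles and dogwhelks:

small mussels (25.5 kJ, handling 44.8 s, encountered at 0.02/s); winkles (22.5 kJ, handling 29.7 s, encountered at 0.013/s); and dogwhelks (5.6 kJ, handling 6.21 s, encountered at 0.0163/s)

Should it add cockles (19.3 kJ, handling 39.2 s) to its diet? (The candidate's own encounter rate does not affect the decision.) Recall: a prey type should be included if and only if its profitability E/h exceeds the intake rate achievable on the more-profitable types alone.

Current rate: (0.02×25.5 + 0.013×22.5 + 0.0163×5.6)/(1 + 0.02×44.8 + 0.013×29.7 + 0.0163×6.21) = 0.375 kJ/s.
Profitability of cockles: 19.3/39.2 = 0.4923 kJ/s.
Since 0.4923 > R, including cockles increases the long-run rate.

Yes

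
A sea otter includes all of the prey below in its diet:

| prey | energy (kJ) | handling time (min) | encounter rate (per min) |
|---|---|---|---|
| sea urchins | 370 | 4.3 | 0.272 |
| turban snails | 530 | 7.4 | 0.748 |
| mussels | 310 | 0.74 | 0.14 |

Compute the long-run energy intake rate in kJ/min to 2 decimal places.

69.22 kJ/min

R = Σλ_iE_i / (1 + Σλ_ih_i)
Numerator: 0.272×370 + 0.748×530 + 0.14×310 = 540.5
Denominator: 1 + 0.272×4.3 + 0.748×7.4 + 0.14×0.74 = 7.808
R = 540.5/7.808 = 69.22 kJ/min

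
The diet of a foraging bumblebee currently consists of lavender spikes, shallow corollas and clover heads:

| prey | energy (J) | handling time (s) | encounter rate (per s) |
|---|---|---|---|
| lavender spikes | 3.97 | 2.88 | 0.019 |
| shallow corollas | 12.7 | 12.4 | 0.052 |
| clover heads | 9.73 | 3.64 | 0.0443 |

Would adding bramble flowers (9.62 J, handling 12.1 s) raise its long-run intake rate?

Yes

Current rate: (0.019×3.97 + 0.052×12.7 + 0.0443×9.73)/(1 + 0.019×2.88 + 0.052×12.4 + 0.0443×3.64) = 0.6271 J/s.
Profitability of bramble flowers: 9.62/12.1 = 0.795 J/s.
Since 0.795 > R, including bramble flowers increases the long-run rate.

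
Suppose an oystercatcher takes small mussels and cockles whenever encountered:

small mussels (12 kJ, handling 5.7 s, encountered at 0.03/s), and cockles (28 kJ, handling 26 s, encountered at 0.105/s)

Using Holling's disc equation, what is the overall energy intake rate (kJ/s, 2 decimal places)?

R = (0.03×12 + 0.105×28) / (1 + 0.03×5.7 + 0.105×26) = 3.3/3.901 = 0.8459 kJ/s.

0.85 kJ/s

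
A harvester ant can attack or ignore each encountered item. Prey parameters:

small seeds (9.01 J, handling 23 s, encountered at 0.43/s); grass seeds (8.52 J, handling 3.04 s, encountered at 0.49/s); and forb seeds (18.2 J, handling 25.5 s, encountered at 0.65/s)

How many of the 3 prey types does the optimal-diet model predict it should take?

1

E/h in descending order: grass seeds 2.8, forb seeds 0.714, small seeds 0.392 J/s. The optimal diet is the largest prefix of this list for which every included type satisfies E_i/h_i > R on the types above it.
Rate on top 1: 1.677. forb seeds: 0.714 < 1.677 → exclude; stop.
Optimal diet: grass seeds — 1 of 3 types.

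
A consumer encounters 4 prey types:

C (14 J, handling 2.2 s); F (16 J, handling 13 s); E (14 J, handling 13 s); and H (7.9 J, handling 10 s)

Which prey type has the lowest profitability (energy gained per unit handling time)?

H

In descending order of E/h:
C: 14/2.2 = 6.36 J/s
F: 16/13 = 1.23 J/s
E: 14/13 = 1.08 J/s
H: 7.9/10 = 0.79 J/s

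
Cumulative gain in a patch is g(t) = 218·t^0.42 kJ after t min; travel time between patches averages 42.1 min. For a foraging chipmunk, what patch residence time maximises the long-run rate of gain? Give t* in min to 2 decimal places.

By the marginal value theorem, leave when the instantaneous gain rate g'(t) equals the habitat-wide average g(t)/(T + t).
g'(t) = 0.42·218·t^-0.58. Setting 0.42·218·t^-0.58 = 218·t^0.42/(42.1+t) gives 0.42(42.1+t) = t, so 0.58·t = 0.42×42.1.
t* = 0.42×42.1/0.58 = 30.49 min.

30.49 min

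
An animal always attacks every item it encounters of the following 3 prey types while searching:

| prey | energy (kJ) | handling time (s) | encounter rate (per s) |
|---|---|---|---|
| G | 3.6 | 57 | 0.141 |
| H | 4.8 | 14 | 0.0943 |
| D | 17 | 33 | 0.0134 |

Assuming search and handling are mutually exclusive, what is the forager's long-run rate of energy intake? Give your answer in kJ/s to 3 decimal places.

R = (0.141×3.6 + 0.0943×4.8 + 0.0134×17) / (1 + 0.141×57 + 0.0943×14 + 0.0134×33) = 1.188/10.8 = 0.11 kJ/s.

0.110 kJ/s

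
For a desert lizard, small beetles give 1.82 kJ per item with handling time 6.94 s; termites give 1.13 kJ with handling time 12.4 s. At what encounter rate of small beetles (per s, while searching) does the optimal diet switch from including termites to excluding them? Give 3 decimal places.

The zero-one rule: include termites iff E₂/h₂ > λE₁/(1+λh₁). Equality gives the switch point.
λE₁h₂ = E₂ + λE₂h₁ ⇒ λ = E₂/(E₁h₂ − E₂h₁) = 1.13/(22.57 − 7.842) = 0.07674 per s.

0.077 per s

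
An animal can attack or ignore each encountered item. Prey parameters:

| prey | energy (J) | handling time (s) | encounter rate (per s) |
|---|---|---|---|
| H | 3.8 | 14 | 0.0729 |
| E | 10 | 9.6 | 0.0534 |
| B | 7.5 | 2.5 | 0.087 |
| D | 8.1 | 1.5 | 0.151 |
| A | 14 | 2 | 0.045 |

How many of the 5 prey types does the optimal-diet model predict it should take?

3

Rank by E/h (J/s): A 7, D 5.4, B 3, E 1.04, H 0.271. Include each in turn until the next type's E/h falls below the running intake rate.
Rate on top 1: 0.578. D: 5.4 > 0.578 → include.
Rate on top 2: 1.408. B: 3 > 1.408 → include.
Rate on top 3: 1.633. E: 1.04 < 1.633 → exclude; stop.
Optimal diet: A, D, B — 3 of 5 types.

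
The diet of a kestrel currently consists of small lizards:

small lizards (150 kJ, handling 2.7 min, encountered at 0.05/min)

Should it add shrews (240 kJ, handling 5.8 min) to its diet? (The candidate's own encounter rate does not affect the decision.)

Current rate: (0.05×150)/(1 + 0.05×2.7) = 6.608 kJ/min.
shrews: E/h = 240/5.8 = 41.38 kJ/min.
Since 41.38 > R, including shrews increases the long-run rate.

Yes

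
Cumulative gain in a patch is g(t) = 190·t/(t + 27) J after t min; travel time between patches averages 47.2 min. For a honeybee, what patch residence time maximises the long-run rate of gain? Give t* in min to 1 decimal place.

Optimal t* satisfies g'(t*) = g(t*)/(T + t*).
g'(t) = 190·27/(t + 27)². Setting 190·27/(t+27)² = 190t/[(t+27)(47.2+t)] gives 27(47.2+t) = t(t+27), so t² = 27×47.2 = 1274.
t* = √1274 = 35.7 min.

35.7 min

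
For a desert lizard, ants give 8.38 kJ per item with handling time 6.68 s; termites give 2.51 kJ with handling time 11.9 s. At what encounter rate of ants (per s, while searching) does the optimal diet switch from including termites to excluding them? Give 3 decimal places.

Drop termites once their profitability E₂/h₂ falls below the rate achievable on ants alone: E₂/h₂ = λE₁/(1 + λh₁).
Solve for λ: λE₁h₂ = E₂(1 + λh₁) → λ(E₁h₂ − E₂h₁) = E₂ → λ = E₂/(E₁h₂ − E₂h₁).
λ = 2.51/(8.38×11.9 − 2.51×6.68) = 2.51/82.96 = 0.03026 per s.

0.030 per s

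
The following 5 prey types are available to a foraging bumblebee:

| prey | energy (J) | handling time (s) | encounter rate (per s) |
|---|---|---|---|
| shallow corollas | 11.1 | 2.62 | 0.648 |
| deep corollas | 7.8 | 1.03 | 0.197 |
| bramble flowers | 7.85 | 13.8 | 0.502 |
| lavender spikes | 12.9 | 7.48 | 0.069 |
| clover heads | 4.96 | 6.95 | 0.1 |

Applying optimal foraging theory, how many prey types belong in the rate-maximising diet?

2

Rank by E/h (J/s): deep corollas 7.57, shallow corollas 4.24, lavender spikes 1.72, clover heads 0.714, bramble flowers 0.569. Include each in turn until the next type's E/h falls below the running intake rate.
Rate on top 1: 1.277. shallow corollas: 4.24 > 1.277 → include.
Rate on top 2: 3.009. lavender spikes: 1.72 < 3.009 → exclude; stop.
Optimal diet: deep corollas, shallow corollas — 2 of 5 types.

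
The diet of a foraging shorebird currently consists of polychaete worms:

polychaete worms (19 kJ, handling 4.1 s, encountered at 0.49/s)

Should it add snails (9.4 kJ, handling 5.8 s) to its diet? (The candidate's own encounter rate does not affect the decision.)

No

Current rate: (0.49×19)/(1 + 0.49×4.1) = 3.094 kJ/s.
snails: E/h = 9.4/5.8 = 1.621 kJ/s.
1.621 < 3.094, so adding snails would lower the average — exclude it.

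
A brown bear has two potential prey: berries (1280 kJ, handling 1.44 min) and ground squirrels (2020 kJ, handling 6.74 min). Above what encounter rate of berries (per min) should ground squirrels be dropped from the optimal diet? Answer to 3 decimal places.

0.353 per min

The zero-one rule: include ground squirrels iff E₂/h₂ > λE₁/(1+λh₁). Equality gives the switch point.
λE₁h₂ = E₂ + λE₂h₁ ⇒ λ = E₂/(E₁h₂ − E₂h₁) = 2020/(8627 − 2909) = 0.3532 per min.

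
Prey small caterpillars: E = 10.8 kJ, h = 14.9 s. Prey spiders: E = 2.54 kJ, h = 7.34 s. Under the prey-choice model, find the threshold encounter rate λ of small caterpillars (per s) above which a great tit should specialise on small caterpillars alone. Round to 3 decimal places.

The zero-one rule: include spiders iff E₂/h₂ > λE₁/(1+λh₁). Equality gives the switch point.
λE₁h₂ = E₂ + λE₂h₁ ⇒ λ = E₂/(E₁h₂ − E₂h₁) = 2.54/(79.27 − 37.85) = 0.06131 per s.

0.061 per s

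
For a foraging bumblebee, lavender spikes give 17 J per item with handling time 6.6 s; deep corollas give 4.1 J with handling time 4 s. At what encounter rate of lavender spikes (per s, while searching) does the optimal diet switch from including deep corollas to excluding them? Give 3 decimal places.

0.100 per s

Drop deep corollas once their profitability E₂/h₂ falls below the rate achievable on lavender spikes alone: E₂/h₂ = λE₁/(1 + λh₁).
Solve for λ: λE₁h₂ = E₂(1 + λh₁) → λ(E₁h₂ − E₂h₁) = E₂ → λ = E₂/(E₁h₂ − E₂h₁).
λ = 4.1/(17×4 − 4.1×6.6) = 4.1/40.94 = 0.1001 per s.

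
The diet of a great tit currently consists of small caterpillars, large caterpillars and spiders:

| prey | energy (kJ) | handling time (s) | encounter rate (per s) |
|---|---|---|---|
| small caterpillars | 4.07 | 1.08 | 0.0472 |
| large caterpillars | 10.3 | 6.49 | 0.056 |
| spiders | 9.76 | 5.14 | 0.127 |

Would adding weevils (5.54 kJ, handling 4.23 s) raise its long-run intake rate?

Yes

Intake rate on the current diet: R = (0.0472×4.07 + 0.056×10.3 + 0.127×9.76) / (1 + 0.0472×1.08 + 0.056×6.49 + 0.127×5.14) = 2.008/2.067 = 0.9716 kJ/s.
weevils: E/h = 5.54/4.23 = 1.31 kJ/s.
Since 1.31 > R, including weevils increases the long-run rate.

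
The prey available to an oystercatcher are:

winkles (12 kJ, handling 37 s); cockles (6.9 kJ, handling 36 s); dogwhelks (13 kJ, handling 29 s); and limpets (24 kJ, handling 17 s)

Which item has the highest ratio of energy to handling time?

In descending order of E/h:
limpets: 24/17 = 1.41 kJ/s
dogwhelks: 13/29 = 0.448 kJ/s
winkles: 12/37 = 0.324 kJ/s
cockles: 6.9/36 = 0.192 kJ/s

limpets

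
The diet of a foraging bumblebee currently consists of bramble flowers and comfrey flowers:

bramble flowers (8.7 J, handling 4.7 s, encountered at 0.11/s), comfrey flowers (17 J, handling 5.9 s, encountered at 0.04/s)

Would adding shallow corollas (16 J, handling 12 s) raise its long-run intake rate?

Yes

Current rate: (0.11×8.7 + 0.04×17)/(1 + 0.11×4.7 + 0.04×5.9) = 0.9338 J/s.
Profitability of shallow corollas: 16/12 = 1.333 J/s.
1.333 > 0.9338, so adding shallow corollas raises the average — include it.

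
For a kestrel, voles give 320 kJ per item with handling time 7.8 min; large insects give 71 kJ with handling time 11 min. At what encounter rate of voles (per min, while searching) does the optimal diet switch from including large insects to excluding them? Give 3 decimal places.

Drop large insects once their profitability E₂/h₂ falls below the rate achievable on voles alone: E₂/h₂ = λE₁/(1 + λh₁).
Solve for λ: λE₁h₂ = E₂(1 + λh₁) → λ(E₁h₂ − E₂h₁) = E₂ → λ = E₂/(E₁h₂ − E₂h₁).
λ = 71/(320×11 − 71×7.8) = 71/2966 = 0.02394 per min.

0.024 per min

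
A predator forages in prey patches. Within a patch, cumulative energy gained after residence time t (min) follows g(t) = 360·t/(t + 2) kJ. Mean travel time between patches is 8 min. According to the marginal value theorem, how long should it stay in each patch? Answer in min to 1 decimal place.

4.0 min

Optimal t* satisfies g'(t*) = g(t*)/(T + t*).
g'(t) = 360·2/(t + 2)². Setting 360·2/(t+2)² = 360t/[(t+2)(8+t)] gives 2(8+t) = t(t+2), so t² = 2×8 = 16.
t* = √16 = 4 min.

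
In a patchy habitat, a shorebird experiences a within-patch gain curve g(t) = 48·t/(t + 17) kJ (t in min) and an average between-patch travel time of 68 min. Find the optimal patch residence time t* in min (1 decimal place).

34.0 min

Optimal t* satisfies g'(t*) = g(t*)/(T + t*).
g'(t) = 48·17/(t + 17)². Setting 48·17/(t+17)² = 48t/[(t+17)(68+t)] gives 17(68+t) = t(t+17), so t² = 17×68 = 1156.
t* = √1156 = 34 min.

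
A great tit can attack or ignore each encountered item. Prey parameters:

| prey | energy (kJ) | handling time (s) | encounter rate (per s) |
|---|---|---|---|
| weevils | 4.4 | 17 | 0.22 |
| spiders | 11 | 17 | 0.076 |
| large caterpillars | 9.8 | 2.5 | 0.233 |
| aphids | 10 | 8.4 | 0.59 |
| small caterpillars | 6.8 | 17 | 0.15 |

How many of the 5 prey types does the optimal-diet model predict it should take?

Rank by E/h (kJ/s): large caterpillars 3.92, aphids 1.19, spiders 0.647, small caterpillars 0.4, weevils 0.259. Include each in turn until the next type's E/h falls below the running intake rate.
Rate on top 1: 1.443. aphids: 1.19 < 1.443 → exclude; stop.
Optimal diet: large caterpillars — 1 of 5 types.

1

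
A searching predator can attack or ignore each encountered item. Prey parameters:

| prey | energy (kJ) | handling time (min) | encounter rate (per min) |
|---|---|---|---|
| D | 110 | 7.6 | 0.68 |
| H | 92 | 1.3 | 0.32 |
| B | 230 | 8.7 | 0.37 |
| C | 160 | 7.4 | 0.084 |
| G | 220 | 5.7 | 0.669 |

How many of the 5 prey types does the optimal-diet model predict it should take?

Rank by E/h (kJ/min): H 70.8, G 38.6, B 26.4, C 21.6, D 14.5. Include each in turn until the next type's E/h falls below the running intake rate.
Rate on top 1: 20.79. G: 38.6 > 20.79 → include.
Rate on top 2: 33.78. B: 26.4 < 33.78 → exclude; stop.
Optimal diet: H, G — 2 of 5 types.

2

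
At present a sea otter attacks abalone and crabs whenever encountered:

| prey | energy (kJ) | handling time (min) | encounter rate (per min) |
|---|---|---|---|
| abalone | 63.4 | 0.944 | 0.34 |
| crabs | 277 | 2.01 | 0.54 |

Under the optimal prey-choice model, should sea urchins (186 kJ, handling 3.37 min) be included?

Intake rate on the current diet: R = (0.34×63.4 + 0.54×277) / (1 + 0.34×0.944 + 0.54×2.01) = 171.1/2.406 = 71.12 kJ/min.
sea urchins: E/h = 186/3.37 = 55.19 kJ/min.
Since 55.19 < R, time spent handling sea urchins is better spent searching.

No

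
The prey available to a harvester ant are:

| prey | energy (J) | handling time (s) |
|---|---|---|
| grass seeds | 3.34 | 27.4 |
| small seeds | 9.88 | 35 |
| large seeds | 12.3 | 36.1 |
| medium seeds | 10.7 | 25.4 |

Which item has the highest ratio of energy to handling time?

medium seeds

In descending order of E/h:
medium seeds: 10.7/25.4 = 0.421 J/s
large seeds: 12.3/36.1 = 0.341 J/s
small seeds: 9.88/35 = 0.282 J/s
grass seeds: 3.34/27.4 = 0.122 J/s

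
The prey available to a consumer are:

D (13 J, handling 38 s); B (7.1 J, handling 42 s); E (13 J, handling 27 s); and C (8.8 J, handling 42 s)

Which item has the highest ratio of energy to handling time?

In descending order of E/h:
E: 13/27 = 0.481 J/s
D: 13/38 = 0.342 J/s
C: 8.8/42 = 0.21 J/s
B: 7.1/42 = 0.169 J/s

E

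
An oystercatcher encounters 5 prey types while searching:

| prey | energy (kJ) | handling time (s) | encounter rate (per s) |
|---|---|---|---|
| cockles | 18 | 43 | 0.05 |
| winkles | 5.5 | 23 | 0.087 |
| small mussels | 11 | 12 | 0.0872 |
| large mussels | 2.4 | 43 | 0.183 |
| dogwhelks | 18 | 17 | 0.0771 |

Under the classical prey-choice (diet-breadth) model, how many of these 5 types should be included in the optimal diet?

E/h in descending order: dogwhelks 1.06, small mussels 0.917, cockles 0.419, winkles 0.239, large mussels 0.0558 kJ/s. The optimal diet is the largest prefix of this list for which every included type satisfies E_i/h_i > R on the types above it.
Rate on top 1: 0.6006. small mussels: 0.917 > 0.6006 → include.
Rate on top 2: 0.6991. cockles: 0.419 < 0.6991 → exclude; stop.
Optimal diet: dogwhelks, small mussels — 2 of 5 types.

2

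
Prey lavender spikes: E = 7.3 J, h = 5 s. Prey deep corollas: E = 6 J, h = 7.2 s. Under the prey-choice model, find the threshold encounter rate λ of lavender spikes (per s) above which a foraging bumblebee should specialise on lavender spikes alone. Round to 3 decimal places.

At the threshold, the rate on lavender spikes alone equals the profitability of deep corollas: λ·7.3/(1 + λ·5) = 6/7.2 = 0.8333.
Rearranging, λ(7.3 − 0.8333×5) = 0.8333, so λ = 0.8333/3.133 = 0.266 per s.

0.266 per s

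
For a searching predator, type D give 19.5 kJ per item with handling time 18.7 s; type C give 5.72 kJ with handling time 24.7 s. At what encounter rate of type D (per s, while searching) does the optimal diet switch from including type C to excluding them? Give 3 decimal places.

Drop type C once their profitability E₂/h₂ falls below the rate achievable on type D alone: E₂/h₂ = λE₁/(1 + λh₁).
Solve for λ: λE₁h₂ = E₂(1 + λh₁) → λ(E₁h₂ − E₂h₁) = E₂ → λ = E₂/(E₁h₂ − E₂h₁).
λ = 5.72/(19.5×24.7 − 5.72×18.7) = 5.72/374.7 = 0.01527 per s.

0.015 per s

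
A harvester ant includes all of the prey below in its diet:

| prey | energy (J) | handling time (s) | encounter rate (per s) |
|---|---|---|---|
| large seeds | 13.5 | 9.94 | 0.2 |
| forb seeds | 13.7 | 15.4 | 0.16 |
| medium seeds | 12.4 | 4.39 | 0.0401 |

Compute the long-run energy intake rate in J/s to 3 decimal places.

0.958 J/s

R = (0.2×13.5 + 0.16×13.7 + 0.0401×12.4) / (1 + 0.2×9.94 + 0.16×15.4 + 0.0401×4.39) = 5.389/5.628 = 0.9576 J/s.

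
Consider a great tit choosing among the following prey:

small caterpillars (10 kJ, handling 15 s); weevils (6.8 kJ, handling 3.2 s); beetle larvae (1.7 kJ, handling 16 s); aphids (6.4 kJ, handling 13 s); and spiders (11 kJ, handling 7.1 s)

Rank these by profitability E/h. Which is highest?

weevils

In descending order of E/h:
weevils: 6.8/3.2 = 2.12 kJ/s
spiders: 11/7.1 = 1.55 kJ/s
small caterpillars: 10/15 = 0.667 kJ/s
aphids: 6.4/13 = 0.492 kJ/s
beetle larvae: 1.7/16 = 0.106 kJ/s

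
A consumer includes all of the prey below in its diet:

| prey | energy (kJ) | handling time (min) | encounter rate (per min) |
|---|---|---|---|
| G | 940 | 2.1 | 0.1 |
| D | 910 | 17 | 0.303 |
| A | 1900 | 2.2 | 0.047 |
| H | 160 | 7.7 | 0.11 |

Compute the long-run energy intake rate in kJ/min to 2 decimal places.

65.19 kJ/min

Energy encountered per unit search time: 0.1×940 + 0.303×910 + 0.047×1900 + 0.11×160 = 476.6 kJ/min.
Handling time per unit search time: 0.1×2.1 + 0.303×17 + 0.047×2.2 + 0.11×7.7 = 6.311.
Rate = 476.6/(1 + 6.311) = 65.19 kJ/min.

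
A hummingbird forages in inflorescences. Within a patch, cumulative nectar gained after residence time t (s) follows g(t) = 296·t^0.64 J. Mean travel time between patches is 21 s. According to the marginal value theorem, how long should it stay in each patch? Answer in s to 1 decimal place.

Maximise g(t)/(T+t): set derivative to zero → g'(t)(T+t) = g(t).
g'(t) = 0.64·296·t^-0.36. Setting 0.64·296·t^-0.36 = 296·t^0.64/(21+t) gives 0.64(21+t) = t, so 0.36·t = 0.64×21.
t* = 0.64×21/0.36 = 37.33 s.

37.3 s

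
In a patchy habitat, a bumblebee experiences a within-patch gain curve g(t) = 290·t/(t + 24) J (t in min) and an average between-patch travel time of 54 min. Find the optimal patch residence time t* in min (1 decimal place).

36.0 min

By the marginal value theorem, leave when the instantaneous gain rate g'(t) equals the habitat-wide average g(t)/(T + t).
g'(t) = 290·24/(t + 24)². Setting 290·24/(t+24)² = 290t/[(t+24)(54+t)] gives 24(54+t) = t(t+24), so t² = 24×54 = 1296.
t* = √1296 = 36 min.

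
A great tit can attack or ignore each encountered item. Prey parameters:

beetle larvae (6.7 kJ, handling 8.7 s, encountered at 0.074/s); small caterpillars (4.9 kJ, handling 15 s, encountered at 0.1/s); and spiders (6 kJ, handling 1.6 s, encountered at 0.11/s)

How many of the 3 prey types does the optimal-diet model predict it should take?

2

Profitabilities (E/h, kJ/s): spiders 3.75, beetle larvae 0.77, small caterpillars 0.327. Add prey in this order while the next type's profitability exceeds the intake rate on those already taken.
Rate on top 1: 0.5612. beetle larvae: 0.77 > 0.5612 → include.
Rate on top 2: 0.6351. small caterpillars: 0.327 < 0.6351 → exclude; stop.
Optimal diet: spiders, beetle larvae — 2 of 3 types.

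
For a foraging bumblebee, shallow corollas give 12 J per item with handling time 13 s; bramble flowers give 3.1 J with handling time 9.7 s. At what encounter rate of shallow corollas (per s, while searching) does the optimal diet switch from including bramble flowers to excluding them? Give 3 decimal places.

At the threshold, the rate on shallow corollas alone equals the profitability of bramble flowers: λ·12/(1 + λ·13) = 3.1/9.7 = 0.3196.
Rearranging, λ(12 − 0.3196×13) = 0.3196, so λ = 0.3196/7.845 = 0.04074 per s.

0.041 per s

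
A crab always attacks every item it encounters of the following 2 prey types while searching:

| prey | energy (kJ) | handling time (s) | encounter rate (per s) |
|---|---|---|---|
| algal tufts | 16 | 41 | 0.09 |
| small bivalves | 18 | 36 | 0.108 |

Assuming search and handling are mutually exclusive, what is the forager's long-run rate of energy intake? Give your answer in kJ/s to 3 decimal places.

Energy encountered per unit search time: 0.09×16 + 0.108×18 = 3.384 kJ/s.
Handling time per unit search time: 0.09×41 + 0.108×36 = 7.578.
Rate = 3.384/(1 + 7.578) = 0.3945 kJ/s.

0.394 kJ/s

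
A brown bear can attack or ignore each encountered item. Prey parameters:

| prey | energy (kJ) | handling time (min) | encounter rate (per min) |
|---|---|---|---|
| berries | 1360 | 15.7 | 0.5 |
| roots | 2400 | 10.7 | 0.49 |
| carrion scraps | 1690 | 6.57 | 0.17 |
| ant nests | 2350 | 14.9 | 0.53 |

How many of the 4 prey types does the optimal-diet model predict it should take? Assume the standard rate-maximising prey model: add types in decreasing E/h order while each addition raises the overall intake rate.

2

E/h in descending order: carrion scraps 257, roots 224, ant nests 158, berries 86.6 kJ/min. The optimal diet is the largest prefix of this list for which every included type satisfies E_i/h_i > R on the types above it.
Rate on top 1: 135.7. roots: 224 > 135.7 → include.
Rate on top 2: 198.8. ant nests: 158 < 198.8 → exclude; stop.
Optimal diet: carrion scraps, roots — 2 of 4 types.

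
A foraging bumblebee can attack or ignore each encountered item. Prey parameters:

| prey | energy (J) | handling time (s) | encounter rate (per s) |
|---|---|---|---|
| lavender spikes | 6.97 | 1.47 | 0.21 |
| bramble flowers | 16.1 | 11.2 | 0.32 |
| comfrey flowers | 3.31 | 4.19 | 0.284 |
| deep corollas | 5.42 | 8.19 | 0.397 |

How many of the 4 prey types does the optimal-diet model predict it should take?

Rank by E/h (J/s): lavender spikes 4.74, bramble flowers 1.44, comfrey flowers 0.79, deep corollas 0.662. Include each in turn until the next type's E/h falls below the running intake rate.
Rate on top 1: 1.118. bramble flowers: 1.44 > 1.118 → include.
Rate on top 2: 1.352. comfrey flowers: 0.79 < 1.352 → exclude; stop.
Optimal diet: lavender spikes, bramble flowers — 2 of 4 types.

2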